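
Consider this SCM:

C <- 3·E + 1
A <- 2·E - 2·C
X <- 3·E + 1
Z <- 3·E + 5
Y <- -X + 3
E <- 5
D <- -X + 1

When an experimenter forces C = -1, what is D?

The intervention breaks the incoming arrows to C: C <- 3·E + 1 no longer applies, and C = -1.
No directed path runs from C to D, so D keeps its natural value.
X = 3·E + 1  [with E=5]  = 16
D = -X + 1  [with X=16]  = -15

-15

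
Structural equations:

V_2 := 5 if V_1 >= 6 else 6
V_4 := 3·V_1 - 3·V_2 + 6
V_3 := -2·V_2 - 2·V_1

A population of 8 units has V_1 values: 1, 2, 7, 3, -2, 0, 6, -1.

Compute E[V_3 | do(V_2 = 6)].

do(V_2=6) breaks V_2's dependence on V_1. With V_2=6 fixed, V_3 across the units is -14, -16, -26, -18, -8, -12, -24, -10, mean -16.

-16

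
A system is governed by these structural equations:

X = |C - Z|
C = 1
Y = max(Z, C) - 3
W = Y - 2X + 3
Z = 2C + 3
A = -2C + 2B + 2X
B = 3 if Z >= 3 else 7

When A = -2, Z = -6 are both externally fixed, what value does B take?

The joint intervention fixes A = -2, Z = -6, removing each variable's own equation.
B = 3 if Z >= 3 else 7  [with Z=-6]  = 7

7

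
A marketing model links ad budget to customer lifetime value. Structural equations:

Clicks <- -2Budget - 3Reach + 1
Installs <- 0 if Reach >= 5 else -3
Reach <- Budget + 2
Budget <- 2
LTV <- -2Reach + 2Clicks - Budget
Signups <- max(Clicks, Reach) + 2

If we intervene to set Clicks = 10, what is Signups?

12

do(Clicks=10) replaces the equation Clicks <- -2Budget - 3Reach + 1 with the constant Clicks = 10.
Reach = Budget + 2  [with Budget=2]  = 4
Signups = max(Clicks, Reach) + 2  [with Clicks=10, Reach=4]  = 12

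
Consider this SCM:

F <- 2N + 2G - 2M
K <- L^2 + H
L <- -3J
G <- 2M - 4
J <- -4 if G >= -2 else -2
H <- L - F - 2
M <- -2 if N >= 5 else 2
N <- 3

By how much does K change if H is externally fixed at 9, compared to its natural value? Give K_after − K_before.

do(H=9) replaces the equation H <- L - F - 2 with the constant H = 9.
M = -2 if N >= 5 else 2  [with N=3]  = 2
G = 2M - 4  [with M=2]  = 0
J = -4 if G >= -2 else -2  [with G=0]  = -4
L = -3J  [with J=-4]  = 12
K = L^2 + H  [with L=12, H=9]  = 153
Without intervention: M = -2 if N >= 5 else 2  [with N=3]  = 2; G = 2M - 4  [with M=2]  = 0; J = -4 if G >= -2 else -2  [with G=0]  = -4; L = -3J  [with J=-4]  = 12; F = 2N + 2G - 2M  [with N=3, G=0, M=2]  = 2; H = L - F - 2  [with L=12, F=2]  = 8; K = L^2 + H  [with L=12, H=8]  = 152.
Change = 153 − 152 = 1.

1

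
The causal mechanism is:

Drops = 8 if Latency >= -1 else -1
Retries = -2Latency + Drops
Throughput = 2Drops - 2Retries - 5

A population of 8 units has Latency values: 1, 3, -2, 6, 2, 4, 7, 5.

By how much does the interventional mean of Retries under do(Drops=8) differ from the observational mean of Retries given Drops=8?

1.5

Under do(Drops=8), Drops's equation is replaced by Drops=8 for every unit. Per-unit Retries: 6, 2, 12, -4, 4, 0, -6, -2. Mean = 1.5.
Observing Drops=8 restricts to units where Drops's equation naturally yields 8: Latency ∈ {1, 3, 6, 2, 4, 7, 5}. In that subpopulation Retries = 6, 2, -4, 4, 0, -6, -2, mean 0.
Difference = 1.5 − 0 = 1.5.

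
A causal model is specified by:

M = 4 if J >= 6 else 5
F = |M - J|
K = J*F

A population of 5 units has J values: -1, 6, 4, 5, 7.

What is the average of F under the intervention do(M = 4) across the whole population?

Every unit gets M=4 under the intervention. F values become 5, 2, 0, 1, 3; E[F|do(M=4)] = 2.2.

2.2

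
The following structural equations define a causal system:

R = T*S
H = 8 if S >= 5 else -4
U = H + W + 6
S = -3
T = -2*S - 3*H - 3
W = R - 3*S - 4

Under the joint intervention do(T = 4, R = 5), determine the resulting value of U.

Setting T = 4, R = 5 by intervention discards those variables' equations.
H = 8 if S >= 5 else -4  [with S=-3]  = -4
W = R - 3*S - 4  [with R=5, S=-3]  = 10
U = H + W + 6  [with H=-4, W=10]  = 12

12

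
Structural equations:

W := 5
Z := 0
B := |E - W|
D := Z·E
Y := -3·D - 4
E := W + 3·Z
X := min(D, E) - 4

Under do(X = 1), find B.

0

do(X=1) replaces the equation X := min(D, E) - 4 with the constant X = 1.
Since B is not a descendant of the intervened variable, it is unaffected.
E = W + 3·Z  [with W=5, Z=0]  = 5
B = |E - W|  [with E=5, W=5]  = 0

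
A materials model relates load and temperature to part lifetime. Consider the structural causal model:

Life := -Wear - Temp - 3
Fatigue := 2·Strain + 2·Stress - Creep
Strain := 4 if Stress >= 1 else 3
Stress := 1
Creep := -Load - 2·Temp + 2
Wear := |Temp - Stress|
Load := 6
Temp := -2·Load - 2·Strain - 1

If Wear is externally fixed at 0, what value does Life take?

Intervening sets Wear = 0 and removes its equation (Wear := |Temp - Stress|).
Strain = 4 if Stress >= 1 else 3  [with Stress=1]  = 4
Temp = -2·Load - 2·Strain - 1  [with Load=6, Strain=4]  = -21
Life = -Wear - Temp - 3  [with Wear=0, Temp=-21]  = 18

18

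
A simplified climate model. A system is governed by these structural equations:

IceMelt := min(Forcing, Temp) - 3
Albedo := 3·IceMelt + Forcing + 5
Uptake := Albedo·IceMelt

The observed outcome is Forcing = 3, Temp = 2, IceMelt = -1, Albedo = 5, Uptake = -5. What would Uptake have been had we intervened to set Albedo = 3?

-3

Intervening sets Albedo = 3 and removes its equation (Albedo := 3·IceMelt + Forcing + 5).
IceMelt = min(Forcing, Temp) - 3  [with Forcing=3, Temp=2]  = -1
Uptake = Albedo·IceMelt  [with Albedo=3, IceMelt=-1]  = -3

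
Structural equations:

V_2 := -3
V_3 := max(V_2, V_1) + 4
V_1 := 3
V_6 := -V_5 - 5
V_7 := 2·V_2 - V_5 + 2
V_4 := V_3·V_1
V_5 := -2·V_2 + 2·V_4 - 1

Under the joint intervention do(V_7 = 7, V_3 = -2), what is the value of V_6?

2

Setting V_7 = 7, V_3 = -2 by intervention discards those variables' equations.
V_4 = V_3·V_1  [with V_3=-2, V_1=3]  = -6
V_5 = -2·V_2 + 2·V_4 - 1  [with V_2=-3, V_4=-6]  = -7
V_6 = -V_5 - 5  [with V_5=-7]  = 2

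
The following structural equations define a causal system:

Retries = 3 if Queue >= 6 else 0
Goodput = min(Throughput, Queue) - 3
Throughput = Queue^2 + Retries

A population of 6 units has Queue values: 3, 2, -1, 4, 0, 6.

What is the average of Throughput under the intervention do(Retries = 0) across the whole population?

11

Under do(Retries=0), Retries's equation is replaced by Retries=0 for every unit. Per-unit Throughput: 9, 4, 1, 16, 0, 36. Mean = 11.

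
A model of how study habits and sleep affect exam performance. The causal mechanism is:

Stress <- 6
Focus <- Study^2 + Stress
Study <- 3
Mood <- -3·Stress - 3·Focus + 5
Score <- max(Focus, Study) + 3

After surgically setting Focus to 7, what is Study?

Under do(Focus=7), the mechanism Focus <- Study^2 + Stress is discarded; Focus is fixed at 7.
Study is not downstream of the intervention, so its value is determined by the original equations.

3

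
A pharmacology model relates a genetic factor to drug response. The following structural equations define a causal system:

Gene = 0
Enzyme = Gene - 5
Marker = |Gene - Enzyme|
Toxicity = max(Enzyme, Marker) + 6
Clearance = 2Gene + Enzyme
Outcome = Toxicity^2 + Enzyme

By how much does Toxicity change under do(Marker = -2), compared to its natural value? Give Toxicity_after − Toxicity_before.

-7

The intervention breaks the incoming arrows to Marker: Marker = |Gene - Enzyme| no longer applies, and Marker = -2.
Enzyme = Gene - 5  [with Gene=0]  = -5
Toxicity = max(Enzyme, Marker) + 6  [with Enzyme=-5, Marker=-2]  = 4
Without intervention: Enzyme = Gene - 5  [with Gene=0]  = -5; Marker = |Gene - Enzyme|  [with Gene=0, Enzyme=-5]  = 5; Toxicity = max(Enzyme, Marker) + 6  [with Enzyme=-5, Marker=5]  = 11.
Change = 4 − 11 = -7.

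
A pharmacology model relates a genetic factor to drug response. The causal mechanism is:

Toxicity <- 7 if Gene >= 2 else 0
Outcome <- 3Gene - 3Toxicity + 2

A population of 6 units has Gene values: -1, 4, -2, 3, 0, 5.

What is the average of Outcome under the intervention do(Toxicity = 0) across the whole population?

6.5

do(Toxicity=0) breaks Toxicity's dependence on Gene. With Toxicity=0 fixed, Outcome across the units is -1, 14, -4, 11, 2, 17, mean 6.5.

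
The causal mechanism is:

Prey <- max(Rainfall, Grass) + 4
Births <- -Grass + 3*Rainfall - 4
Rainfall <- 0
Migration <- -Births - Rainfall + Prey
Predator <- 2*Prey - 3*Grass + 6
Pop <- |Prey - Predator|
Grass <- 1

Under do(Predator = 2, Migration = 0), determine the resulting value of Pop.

Setting Predator = 2, Migration = 0 by intervention discards those variables' equations.
Prey = max(Rainfall, Grass) + 4  [with Rainfall=0, Grass=1]  = 5
Pop = |Prey - Predator|  [with Prey=5, Predator=2]  = 3

3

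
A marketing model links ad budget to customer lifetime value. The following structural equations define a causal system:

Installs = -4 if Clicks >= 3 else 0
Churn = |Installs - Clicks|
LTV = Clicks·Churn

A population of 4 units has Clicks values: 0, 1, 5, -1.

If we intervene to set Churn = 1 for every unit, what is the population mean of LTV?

1.25

Every unit gets Churn=1 under the intervention. LTV values become 0, 1, 5, -1; E[LTV|do(Churn=1)] = 1.25.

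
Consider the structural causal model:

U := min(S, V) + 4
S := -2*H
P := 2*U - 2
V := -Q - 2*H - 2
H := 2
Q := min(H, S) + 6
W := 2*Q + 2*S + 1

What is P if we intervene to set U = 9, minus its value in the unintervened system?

Intervening sets U = 9 and removes its equation (U := min(S, V) + 4).
P = 2*U - 2  [with U=9]  = 16
Without intervention: S = -2*H  [with H=2]  = -4; Q = min(H, S) + 6  [with H=2, S=-4]  = 2; V = -Q - 2*H - 2  [with Q=2, H=2]  = -8; U = min(S, V) + 4  [with S=-4, V=-8]  = -4; P = 2*U - 2  [with U=-4]  = -10.
Change = 16 − (-10) = 26.

26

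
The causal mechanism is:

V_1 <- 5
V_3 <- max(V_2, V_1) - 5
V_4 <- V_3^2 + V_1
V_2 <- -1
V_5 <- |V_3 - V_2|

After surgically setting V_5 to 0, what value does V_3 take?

do(V_5=0) replaces the equation V_5 <- |V_3 - V_2| with the constant V_5 = 0.
V_3 is not downstream of the intervention, so its value is determined by the original equations.
V_3 = max(V_2, V_1) - 5  [with V_2=-1, V_1=5]  = 0

0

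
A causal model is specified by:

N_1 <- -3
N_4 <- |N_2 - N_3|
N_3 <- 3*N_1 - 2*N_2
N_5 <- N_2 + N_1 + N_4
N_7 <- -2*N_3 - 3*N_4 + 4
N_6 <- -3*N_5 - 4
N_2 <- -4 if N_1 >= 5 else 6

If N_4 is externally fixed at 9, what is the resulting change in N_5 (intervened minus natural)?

-18

Intervening sets N_4 = 9 and removes its equation (N_4 <- |N_2 - N_3|).
N_2 = -4 if N_1 >= 5 else 6  [with N_1=-3]  = 6
N_5 = N_2 + N_1 + N_4  [with N_2=6, N_1=-3, N_4=9]  = 12
Without intervention: N_2 = -4 if N_1 >= 5 else 6  [with N_1=-3]  = 6; N_3 = 3*N_1 - 2*N_2  [with N_1=-3, N_2=6]  = -21; N_4 = |N_2 - N_3|  [with N_2=6, N_3=-21]  = 27; N_5 = N_2 + N_1 + N_4  [with N_2=6, N_1=-3, N_4=27]  = 30.
Change = 12 − 30 = -18.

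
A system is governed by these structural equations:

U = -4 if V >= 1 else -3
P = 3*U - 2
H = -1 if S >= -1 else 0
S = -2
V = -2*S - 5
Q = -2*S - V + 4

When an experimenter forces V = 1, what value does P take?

Under do(V=1), the mechanism V = -2*S - 5 is discarded; V is fixed at 1.
U = -4 if V >= 1 else -3  [with V=1]  = -4
P = 3*U - 2  [with U=-4]  = -14

-14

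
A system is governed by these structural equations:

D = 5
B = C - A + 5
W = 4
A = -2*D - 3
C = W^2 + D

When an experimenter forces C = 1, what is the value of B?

19

Intervening sets C = 1 and removes its equation (C = W^2 + D).
A = -2*D - 3  [with D=5]  = -13
B = C - A + 5  [with C=1, A=-13]  = 19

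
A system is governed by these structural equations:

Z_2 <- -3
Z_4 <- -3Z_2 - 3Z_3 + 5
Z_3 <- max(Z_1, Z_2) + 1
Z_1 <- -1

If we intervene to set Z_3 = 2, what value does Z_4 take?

8

The intervention breaks the incoming arrows to Z_3: Z_3 <- max(Z_1, Z_2) + 1 no longer applies, and Z_3 = 2.
Z_4 = -3Z_2 - 3Z_3 + 5  [with Z_2=-3, Z_3=2]  = 8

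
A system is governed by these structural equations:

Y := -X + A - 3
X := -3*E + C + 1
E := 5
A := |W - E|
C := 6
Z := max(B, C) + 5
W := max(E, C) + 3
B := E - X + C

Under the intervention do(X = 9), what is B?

2

do(X=9) replaces the equation X := -3*E + C + 1 with the constant X = 9.
B = E - X + C  [with E=5, X=9, C=6]  = 2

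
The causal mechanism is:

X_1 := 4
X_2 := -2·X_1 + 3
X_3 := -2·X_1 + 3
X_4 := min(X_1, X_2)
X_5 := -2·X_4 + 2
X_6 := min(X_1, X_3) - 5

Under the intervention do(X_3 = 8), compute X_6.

The intervention breaks the incoming arrows to X_3: X_3 := -2·X_1 + 3 no longer applies, and X_3 = 8.
X_6 = min(X_1, X_3) - 5  [with X_1=4, X_3=8]  = -1

-1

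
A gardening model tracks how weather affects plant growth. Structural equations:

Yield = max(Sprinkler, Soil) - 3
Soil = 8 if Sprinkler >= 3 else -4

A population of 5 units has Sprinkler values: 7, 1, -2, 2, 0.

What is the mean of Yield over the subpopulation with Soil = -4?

-2.75

Conditioning on Soil=-4 selects the 4 unit(s) with Sprinkler ∈ {1, -2, 2, 0}. Their Yield values: -2, -5, -1, -3. Mean = -2.75.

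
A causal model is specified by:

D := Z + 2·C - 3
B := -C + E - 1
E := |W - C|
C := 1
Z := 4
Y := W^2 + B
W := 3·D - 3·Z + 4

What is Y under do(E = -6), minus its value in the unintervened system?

Under do(E=-6), the mechanism E := |W - C| is discarded; E is fixed at -6.
D = Z + 2·C - 3  [with Z=4, C=1]  = 3
W = 3·D - 3·Z + 4  [with D=3, Z=4]  = 1
B = -C + E - 1  [with C=1, E=-6]  = -8
Y = W^2 + B  [with W=1, B=-8]  = -7
Without intervention: D = Z + 2·C - 3  [with Z=4, C=1]  = 3; W = 3·D - 3·Z + 4  [with D=3, Z=4]  = 1; E = |W - C|  [with W=1, C=1]  = 0; B = -C + E - 1  [with C=1, E=0]  = -2; Y = W^2 + B  [with W=1, B=-2]  = -1.
Change = -7 − (-1) = -6.

-6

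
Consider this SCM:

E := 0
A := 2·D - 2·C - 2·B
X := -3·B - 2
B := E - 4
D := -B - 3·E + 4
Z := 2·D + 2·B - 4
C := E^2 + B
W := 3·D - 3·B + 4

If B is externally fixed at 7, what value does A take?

Under do(B=7), the mechanism B := E - 4 is discarded; B is fixed at 7.
C = E^2 + B  [with E=0, B=7]  = 7
D = -B - 3·E + 4  [with B=7, E=0]  = -3
A = 2·D - 2·C - 2·B  [with D=-3, C=7, B=7]  = -34

-34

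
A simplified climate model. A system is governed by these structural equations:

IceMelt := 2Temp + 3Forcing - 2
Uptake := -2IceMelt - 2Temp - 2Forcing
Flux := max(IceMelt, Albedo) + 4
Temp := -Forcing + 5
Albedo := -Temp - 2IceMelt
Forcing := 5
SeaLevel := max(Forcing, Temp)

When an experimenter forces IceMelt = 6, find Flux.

The intervention breaks the incoming arrows to IceMelt: IceMelt := 2Temp + 3Forcing - 2 no longer applies, and IceMelt = 6.
Temp = -Forcing + 5  [with Forcing=5]  = 0
Albedo = -Temp - 2IceMelt  [with Temp=0, IceMelt=6]  = -12
Flux = max(IceMelt, Albedo) + 4  [with IceMelt=6, Albedo=-12]  = 10

10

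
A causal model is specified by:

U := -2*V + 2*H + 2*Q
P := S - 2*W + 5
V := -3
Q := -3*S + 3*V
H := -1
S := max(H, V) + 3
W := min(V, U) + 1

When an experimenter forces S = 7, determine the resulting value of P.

The intervention breaks the incoming arrows to S: S := max(H, V) + 3 no longer applies, and S = 7.
Q = -3*S + 3*V  [with S=7, V=-3]  = -30
U = -2*V + 2*H + 2*Q  [with V=-3, H=-1, Q=-30]  = -56
W = min(V, U) + 1  [with V=-3, U=-56]  = -55
P = S - 2*W + 5  [with S=7, W=-55]  = 122

122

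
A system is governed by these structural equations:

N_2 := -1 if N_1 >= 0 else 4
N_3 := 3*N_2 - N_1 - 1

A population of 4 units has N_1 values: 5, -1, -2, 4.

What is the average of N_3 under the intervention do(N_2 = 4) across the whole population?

The intervention sets N_2=4 in all 4 units regardless of N_1. Recomputing N_3 per unit gives 6, 12, 13, 7; average 9.5.

9.5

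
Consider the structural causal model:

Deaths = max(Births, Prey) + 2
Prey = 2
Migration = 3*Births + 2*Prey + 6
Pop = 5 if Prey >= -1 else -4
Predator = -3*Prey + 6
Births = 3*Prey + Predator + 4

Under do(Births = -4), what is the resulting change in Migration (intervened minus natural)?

do(Births=-4) replaces the equation Births = 3*Prey + Predator + 4 with the constant Births = -4.
Migration = 3*Births + 2*Prey + 6  [with Births=-4, Prey=2]  = -2
Without intervention: Predator = -3*Prey + 6  [with Prey=2]  = 0; Births = 3*Prey + Predator + 4  [with Prey=2, Predator=0]  = 10; Migration = 3*Births + 2*Prey + 6  [with Births=10, Prey=2]  = 40.
Change = -2 − 40 = -42.

-42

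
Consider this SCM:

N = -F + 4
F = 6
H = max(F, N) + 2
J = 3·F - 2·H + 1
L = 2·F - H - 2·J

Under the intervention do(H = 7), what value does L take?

-5

do(H=7) replaces the equation H = max(F, N) + 2 with the constant H = 7.
J = 3·F - 2·H + 1  [with F=6, H=7]  = 5
L = 2·F - H - 2·J  [with F=6, H=7, J=5]  = -5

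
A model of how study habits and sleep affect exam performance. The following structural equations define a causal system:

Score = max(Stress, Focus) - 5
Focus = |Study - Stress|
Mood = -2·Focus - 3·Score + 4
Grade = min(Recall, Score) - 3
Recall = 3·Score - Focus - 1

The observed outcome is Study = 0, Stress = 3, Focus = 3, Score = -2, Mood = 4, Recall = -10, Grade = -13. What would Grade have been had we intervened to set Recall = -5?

-8

Intervening sets Recall = -5 and removes its equation (Recall = 3·Score - Focus - 1).
Focus = |Study - Stress|  [with Study=0, Stress=3]  = 3
Score = max(Stress, Focus) - 5  [with Stress=3, Focus=3]  = -2
Grade = min(Recall, Score) - 3  [with Recall=-5, Score=-2]  = -8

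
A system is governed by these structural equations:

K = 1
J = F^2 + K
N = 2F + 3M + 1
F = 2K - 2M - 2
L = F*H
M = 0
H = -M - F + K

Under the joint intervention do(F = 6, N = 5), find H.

-5

Setting F = 6, N = 5 by intervention discards those variables' equations.
H = -M - F + K  [with M=0, F=6, K=1]  = -5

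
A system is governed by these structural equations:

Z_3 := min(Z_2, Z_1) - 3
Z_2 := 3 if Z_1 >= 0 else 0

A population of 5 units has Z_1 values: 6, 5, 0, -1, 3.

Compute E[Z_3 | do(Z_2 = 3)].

The intervention sets Z_2=3 in all 5 units regardless of Z_1. Recomputing Z_3 per unit gives 0, 0, -3, -4, 0; average -1.4.

-1.4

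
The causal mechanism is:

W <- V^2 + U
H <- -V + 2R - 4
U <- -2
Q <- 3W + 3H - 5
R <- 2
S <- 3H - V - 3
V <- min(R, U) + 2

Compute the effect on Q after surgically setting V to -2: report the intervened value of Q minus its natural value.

18

The intervention breaks the incoming arrows to V: V <- min(R, U) + 2 no longer applies, and V = -2.
H = -V + 2R - 4  [with V=-2, R=2]  = 2
W = V^2 + U  [with V=-2, U=-2]  = 2
Q = 3W + 3H - 5  [with W=2, H=2]  = 7
Without intervention: V = min(R, U) + 2  [with R=2, U=-2]  = 0; H = -V + 2R - 4  [with V=0, R=2]  = 0; W = V^2 + U  [with V=0, U=-2]  = -2; Q = 3W + 3H - 5  [with W=-2, H=0]  = -11.
Change = 7 − (-11) = 18.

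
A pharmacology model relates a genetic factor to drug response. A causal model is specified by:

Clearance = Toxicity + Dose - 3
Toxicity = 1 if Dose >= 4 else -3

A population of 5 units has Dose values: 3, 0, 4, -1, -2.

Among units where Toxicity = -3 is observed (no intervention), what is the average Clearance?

Observing Toxicity=-3 restricts to units where Toxicity's equation naturally yields -3: Dose ∈ {3, 0, -1, -2}. In that subpopulation Clearance = -3, -6, -7, -8, mean -6.

-6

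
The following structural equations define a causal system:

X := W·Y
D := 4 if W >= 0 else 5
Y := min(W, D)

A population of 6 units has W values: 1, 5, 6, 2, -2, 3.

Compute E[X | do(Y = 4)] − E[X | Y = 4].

Every unit gets Y=4 under the intervention. X values become 4, 20, 24, 8, -8, 12; E[X|do(Y=4)] = 10.
E[X|Y=4] averages over only the 2 units with Y=4 (W = 5, 6): X = 20, 24, mean 22.
Difference = 10 − 22 = -12.

-12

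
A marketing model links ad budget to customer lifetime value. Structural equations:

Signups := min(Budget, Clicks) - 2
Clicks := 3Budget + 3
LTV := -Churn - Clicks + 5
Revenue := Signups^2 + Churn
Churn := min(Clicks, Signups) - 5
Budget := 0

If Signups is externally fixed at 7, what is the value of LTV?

4

The intervention breaks the incoming arrows to Signups: Signups := min(Budget, Clicks) - 2 no longer applies, and Signups = 7.
Clicks = 3Budget + 3  [with Budget=0]  = 3
Churn = min(Clicks, Signups) - 5  [with Clicks=3, Signups=7]  = -2
LTV = -Churn - Clicks + 5  [with Churn=-2, Clicks=3]  = 4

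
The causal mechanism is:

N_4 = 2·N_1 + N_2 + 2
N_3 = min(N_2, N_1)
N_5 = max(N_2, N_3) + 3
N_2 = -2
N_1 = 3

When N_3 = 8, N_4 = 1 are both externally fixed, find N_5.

11

Setting N_3 = 8, N_4 = 1 by intervention discards those variables' equations.
N_5 = max(N_2, N_3) + 3  [with N_2=-2, N_3=8]  = 11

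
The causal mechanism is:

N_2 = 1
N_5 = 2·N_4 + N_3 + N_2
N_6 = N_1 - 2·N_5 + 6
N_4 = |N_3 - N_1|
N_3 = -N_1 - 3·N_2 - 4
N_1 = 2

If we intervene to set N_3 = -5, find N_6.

-12

The intervention breaks the incoming arrows to N_3: N_3 = -N_1 - 3·N_2 - 4 no longer applies, and N_3 = -5.
N_4 = |N_3 - N_1|  [with N_3=-5, N_1=2]  = 7
N_5 = 2·N_4 + N_3 + N_2  [with N_4=7, N_3=-5, N_2=1]  = 10
N_6 = N_1 - 2·N_5 + 6  [with N_1=2, N_5=10]  = -12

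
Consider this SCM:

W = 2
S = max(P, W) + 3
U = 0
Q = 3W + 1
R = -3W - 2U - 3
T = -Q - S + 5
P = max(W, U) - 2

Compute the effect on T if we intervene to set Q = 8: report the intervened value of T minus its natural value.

The intervention breaks the incoming arrows to Q: Q = 3W + 1 no longer applies, and Q = 8.
P = max(W, U) - 2  [with W=2, U=0]  = 0
S = max(P, W) + 3  [with P=0, W=2]  = 5
T = -Q - S + 5  [with Q=8, S=5]  = -8
Without intervention: Q = 3W + 1  [with W=2]  = 7; P = max(W, U) - 2  [with W=2, U=0]  = 0; S = max(P, W) + 3  [with P=0, W=2]  = 5; T = -Q - S + 5  [with Q=7, S=5]  = -7.
Change = -8 − (-7) = -1.

-1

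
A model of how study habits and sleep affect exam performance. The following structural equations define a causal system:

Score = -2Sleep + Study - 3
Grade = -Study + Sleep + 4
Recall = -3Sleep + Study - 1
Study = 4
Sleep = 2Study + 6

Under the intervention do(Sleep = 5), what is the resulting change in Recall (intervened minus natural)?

27

Under do(Sleep=5), the mechanism Sleep = 2Study + 6 is discarded; Sleep is fixed at 5.
Recall = -3Sleep + Study - 1  [with Sleep=5, Study=4]  = -12
Without intervention: Sleep = 2Study + 6  [with Study=4]  = 14; Recall = -3Sleep + Study - 1  [with Sleep=14, Study=4]  = -39.
Change = -12 − (-39) = 27.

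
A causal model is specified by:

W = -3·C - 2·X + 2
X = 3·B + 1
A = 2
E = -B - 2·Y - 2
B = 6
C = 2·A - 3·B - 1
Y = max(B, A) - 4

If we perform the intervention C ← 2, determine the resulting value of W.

-42

Intervening sets C = 2 and removes its equation (C = 2·A - 3·B - 1).
X = 3·B + 1  [with B=6]  = 19
W = -3·C - 2·X + 2  [with C=2, X=19]  = -42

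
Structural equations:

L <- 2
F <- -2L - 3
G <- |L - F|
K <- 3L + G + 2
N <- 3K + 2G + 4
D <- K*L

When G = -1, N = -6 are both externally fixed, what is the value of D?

Setting G = -1, N = -6 by intervention discards those variables' equations.
K = 3L + G + 2  [with L=2, G=-1]  = 7
D = K*L  [with K=7, L=2]  = 14

14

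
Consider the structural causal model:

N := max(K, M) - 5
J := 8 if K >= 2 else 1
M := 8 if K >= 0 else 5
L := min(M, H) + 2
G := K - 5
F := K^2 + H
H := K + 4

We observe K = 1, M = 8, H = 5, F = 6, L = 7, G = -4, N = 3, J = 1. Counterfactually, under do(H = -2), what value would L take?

do(H=-2) replaces the equation H := K + 4 with the constant H = -2.
M = 8 if K >= 0 else 5  [with K=1]  = 8
L = min(M, H) + 2  [with M=8, H=-2]  = 0

0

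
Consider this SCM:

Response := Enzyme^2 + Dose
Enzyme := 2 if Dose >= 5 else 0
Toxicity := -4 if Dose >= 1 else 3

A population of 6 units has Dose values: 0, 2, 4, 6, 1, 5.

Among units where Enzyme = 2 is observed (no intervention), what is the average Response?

Conditioning on Enzyme=2 selects the 2 unit(s) with Dose ∈ {6, 5}. Their Response values: 10, 9. Mean = 9.5.

9.5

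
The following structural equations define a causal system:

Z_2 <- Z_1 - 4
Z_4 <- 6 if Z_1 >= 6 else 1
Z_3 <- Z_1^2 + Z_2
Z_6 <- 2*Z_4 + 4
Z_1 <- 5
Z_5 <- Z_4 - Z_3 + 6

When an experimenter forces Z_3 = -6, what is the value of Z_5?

do(Z_3=-6) replaces the equation Z_3 <- Z_1^2 + Z_2 with the constant Z_3 = -6.
Z_4 = 6 if Z_1 >= 6 else 1  [with Z_1=5]  = 1
Z_5 = Z_4 - Z_3 + 6  [with Z_4=1, Z_3=-6]  = 13

13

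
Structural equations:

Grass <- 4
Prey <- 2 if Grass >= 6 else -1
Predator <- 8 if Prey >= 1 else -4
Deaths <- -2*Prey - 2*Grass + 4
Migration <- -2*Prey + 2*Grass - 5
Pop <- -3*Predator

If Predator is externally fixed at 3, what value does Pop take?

-9

The intervention breaks the incoming arrows to Predator: Predator <- 8 if Prey >= 1 else -4 no longer applies, and Predator = 3.
Pop = -3*Predator  [with Predator=3]  = -9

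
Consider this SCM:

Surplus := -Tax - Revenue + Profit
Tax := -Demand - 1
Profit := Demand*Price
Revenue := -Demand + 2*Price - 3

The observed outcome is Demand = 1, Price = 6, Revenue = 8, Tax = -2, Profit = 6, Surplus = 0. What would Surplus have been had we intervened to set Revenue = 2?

6

The intervention breaks the incoming arrows to Revenue: Revenue := -Demand + 2*Price - 3 no longer applies, and Revenue = 2.
Tax = -Demand - 1  [with Demand=1]  = -2
Profit = Demand*Price  [with Demand=1, Price=6]  = 6
Surplus = -Tax - Revenue + Profit  [with Tax=-2, Revenue=2, Profit=6]  = 6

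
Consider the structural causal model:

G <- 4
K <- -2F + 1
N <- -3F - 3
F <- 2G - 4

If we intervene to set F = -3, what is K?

The intervention breaks the incoming arrows to F: F <- 2G - 4 no longer applies, and F = -3.
K = -2F + 1  [with F=-3]  = 7

7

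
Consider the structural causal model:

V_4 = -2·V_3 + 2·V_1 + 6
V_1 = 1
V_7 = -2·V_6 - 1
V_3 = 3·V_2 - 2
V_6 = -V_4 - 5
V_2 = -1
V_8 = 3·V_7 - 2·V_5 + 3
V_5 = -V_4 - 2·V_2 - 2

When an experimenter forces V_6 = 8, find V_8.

Intervening sets V_6 = 8 and removes its equation (V_6 = -V_4 - 5).
V_3 = 3·V_2 - 2  [with V_2=-1]  = -5
V_4 = -2·V_3 + 2·V_1 + 6  [with V_3=-5, V_1=1]  = 18
V_5 = -V_4 - 2·V_2 - 2  [with V_4=18, V_2=-1]  = -18
V_7 = -2·V_6 - 1  [with V_6=8]  = -17
V_8 = 3·V_7 - 2·V_5 + 3  [with V_7=-17, V_5=-18]  = -12

-12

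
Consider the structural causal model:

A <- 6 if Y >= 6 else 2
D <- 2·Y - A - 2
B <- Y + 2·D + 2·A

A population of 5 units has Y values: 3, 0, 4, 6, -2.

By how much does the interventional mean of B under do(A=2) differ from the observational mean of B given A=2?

4.75

Every unit gets A=2 under the intervention. B values become 11, -4, 16, 26, -14; E[B|do(A=2)] = 7.
Observing A=2 restricts to units where A's equation naturally yields 2: Y ∈ {3, 0, 4, -2}. In that subpopulation B = 11, -4, 16, -14, mean 2.25.
Difference = 7 − 2.25 = 4.75.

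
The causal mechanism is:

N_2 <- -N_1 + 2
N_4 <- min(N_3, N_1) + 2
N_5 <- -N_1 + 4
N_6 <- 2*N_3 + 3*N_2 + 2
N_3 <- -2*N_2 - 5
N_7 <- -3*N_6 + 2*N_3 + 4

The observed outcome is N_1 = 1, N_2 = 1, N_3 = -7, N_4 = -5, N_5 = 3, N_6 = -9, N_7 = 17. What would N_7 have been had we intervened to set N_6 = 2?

-16

Intervening sets N_6 = 2 and removes its equation (N_6 <- 2*N_3 + 3*N_2 + 2).
N_2 = -N_1 + 2  [with N_1=1]  = 1
N_3 = -2*N_2 - 5  [with N_2=1]  = -7
N_7 = -3*N_6 + 2*N_3 + 4  [with N_6=2, N_3=-7]  = -16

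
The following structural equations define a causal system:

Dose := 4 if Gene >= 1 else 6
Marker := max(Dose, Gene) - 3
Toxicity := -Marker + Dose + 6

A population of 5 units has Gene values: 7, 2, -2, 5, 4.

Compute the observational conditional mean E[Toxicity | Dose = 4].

Conditioning on Dose=4 selects the 4 unit(s) with Gene ∈ {7, 2, 5, 4}. Their Toxicity values: 6, 9, 8, 9. Mean = 8.

8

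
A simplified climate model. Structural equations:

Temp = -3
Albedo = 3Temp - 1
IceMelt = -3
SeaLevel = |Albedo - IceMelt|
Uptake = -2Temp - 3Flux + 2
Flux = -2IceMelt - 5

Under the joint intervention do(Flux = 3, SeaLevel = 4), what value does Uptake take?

-1

Setting Flux = 3, SeaLevel = 4 by intervention discards those variables' equations.
Uptake = -2Temp - 3Flux + 2  [with Temp=-3, Flux=3]  = -1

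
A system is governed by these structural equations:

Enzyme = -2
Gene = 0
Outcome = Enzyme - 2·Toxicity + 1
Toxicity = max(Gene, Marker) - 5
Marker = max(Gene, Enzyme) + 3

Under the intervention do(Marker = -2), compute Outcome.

9

do(Marker=-2) replaces the equation Marker = max(Gene, Enzyme) + 3 with the constant Marker = -2.
Toxicity = max(Gene, Marker) - 5  [with Gene=0, Marker=-2]  = -5
Outcome = Enzyme - 2·Toxicity + 1  [with Enzyme=-2, Toxicity=-5]  = 9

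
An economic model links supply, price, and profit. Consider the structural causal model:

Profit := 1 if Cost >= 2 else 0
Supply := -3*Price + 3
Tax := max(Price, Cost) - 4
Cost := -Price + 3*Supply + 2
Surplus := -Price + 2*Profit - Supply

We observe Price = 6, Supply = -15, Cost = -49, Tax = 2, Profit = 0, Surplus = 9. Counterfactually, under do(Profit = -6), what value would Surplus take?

The intervention breaks the incoming arrows to Profit: Profit := 1 if Cost >= 2 else 0 no longer applies, and Profit = -6.
Supply = -3*Price + 3  [with Price=6]  = -15
Surplus = -Price + 2*Profit - Supply  [with Price=6, Profit=-6, Supply=-15]  = -3

-3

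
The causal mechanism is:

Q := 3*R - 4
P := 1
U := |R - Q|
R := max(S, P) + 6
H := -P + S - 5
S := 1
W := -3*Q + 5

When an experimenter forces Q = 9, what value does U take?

2

The intervention breaks the incoming arrows to Q: Q := 3*R - 4 no longer applies, and Q = 9.
R = max(S, P) + 6  [with S=1, P=1]  = 7
U = |R - Q|  [with R=7, Q=9]  = 2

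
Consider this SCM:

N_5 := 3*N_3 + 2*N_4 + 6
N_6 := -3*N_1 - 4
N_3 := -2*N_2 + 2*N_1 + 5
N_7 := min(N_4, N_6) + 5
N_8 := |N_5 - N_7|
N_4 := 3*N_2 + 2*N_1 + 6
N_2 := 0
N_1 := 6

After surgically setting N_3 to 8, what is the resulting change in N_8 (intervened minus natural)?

-27

The intervention breaks the incoming arrows to N_3: N_3 := -2*N_2 + 2*N_1 + 5 no longer applies, and N_3 = 8.
N_4 = 3*N_2 + 2*N_1 + 6  [with N_2=0, N_1=6]  = 18
N_5 = 3*N_3 + 2*N_4 + 6  [with N_3=8, N_4=18]  = 66
N_6 = -3*N_1 - 4  [with N_1=6]  = -22
N_7 = min(N_4, N_6) + 5  [with N_4=18, N_6=-22]  = -17
N_8 = |N_5 - N_7|  [with N_5=66, N_7=-17]  = 83
Without intervention: N_3 = -2*N_2 + 2*N_1 + 5  [with N_2=0, N_1=6]  = 17; N_4 = 3*N_2 + 2*N_1 + 6  [with N_2=0, N_1=6]  = 18; N_5 = 3*N_3 + 2*N_4 + 6  [with N_3=17, N_4=18]  = 93; N_6 = -3*N_1 - 4  [with N_1=6]  = -22; N_7 = min(N_4, N_6) + 5  [with N_4=18, N_6=-22]  = -17; N_8 = |N_5 - N_7|  [with N_5=93, N_7=-17]  = 110.
Change = 83 − 110 = -27.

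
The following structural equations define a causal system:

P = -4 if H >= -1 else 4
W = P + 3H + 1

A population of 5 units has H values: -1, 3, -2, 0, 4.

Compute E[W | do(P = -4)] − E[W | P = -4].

-2.1

Every unit gets P=-4 under the intervention. W values become -6, 6, -9, -3, 9; E[W|do(P=-4)] = -0.6.
E[W|P=-4] averages over only the 4 units with P=-4 (H = -1, 3, 0, 4): W = -6, 6, -3, 9, mean 1.5.
Difference = -0.6 − 1.5 = -2.1.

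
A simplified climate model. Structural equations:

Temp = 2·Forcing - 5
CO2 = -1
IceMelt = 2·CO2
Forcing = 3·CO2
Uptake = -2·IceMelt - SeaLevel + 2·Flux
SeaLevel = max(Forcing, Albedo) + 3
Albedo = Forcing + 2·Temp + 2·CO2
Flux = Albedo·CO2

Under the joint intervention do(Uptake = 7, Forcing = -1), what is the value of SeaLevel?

The joint intervention fixes Uptake = 7, Forcing = -1, removing each variable's own equation.
Temp = 2·Forcing - 5  [with Forcing=-1]  = -7
Albedo = Forcing + 2·Temp + 2·CO2  [with Forcing=-1, Temp=-7, CO2=-1]  = -17
SeaLevel = max(Forcing, Albedo) + 3  [with Forcing=-1, Albedo=-17]  = 2

2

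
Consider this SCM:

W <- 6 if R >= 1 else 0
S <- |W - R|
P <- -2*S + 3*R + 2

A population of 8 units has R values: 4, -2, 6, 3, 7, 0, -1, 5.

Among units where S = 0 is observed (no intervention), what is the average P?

11

E[P|S=0] averages over only the 2 units with S=0 (R = 6, 0): P = 20, 2, mean 11.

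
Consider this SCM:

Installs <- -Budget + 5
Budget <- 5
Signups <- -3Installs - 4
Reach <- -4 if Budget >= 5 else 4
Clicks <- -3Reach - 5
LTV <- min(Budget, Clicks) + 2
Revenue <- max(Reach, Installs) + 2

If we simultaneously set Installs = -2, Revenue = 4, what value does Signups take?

2

Setting Installs = -2, Revenue = 4 by intervention discards those variables' equations.
Signups = -3Installs - 4  [with Installs=-2]  = 2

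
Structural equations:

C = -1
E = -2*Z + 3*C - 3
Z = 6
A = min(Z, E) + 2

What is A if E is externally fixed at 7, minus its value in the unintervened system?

24

The intervention breaks the incoming arrows to E: E = -2*Z + 3*C - 3 no longer applies, and E = 7.
A = min(Z, E) + 2  [with Z=6, E=7]  = 8
Without intervention: E = -2*Z + 3*C - 3  [with Z=6, C=-1]  = -18; A = min(Z, E) + 2  [with Z=6, E=-18]  = -16.
Change = 8 − (-16) = 24.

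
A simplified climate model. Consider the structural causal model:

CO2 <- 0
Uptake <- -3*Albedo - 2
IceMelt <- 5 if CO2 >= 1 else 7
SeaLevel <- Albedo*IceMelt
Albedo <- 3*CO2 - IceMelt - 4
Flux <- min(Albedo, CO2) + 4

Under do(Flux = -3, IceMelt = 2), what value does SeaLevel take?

Setting Flux = -3, IceMelt = 2 by intervention discards those variables' equations.
Albedo = 3*CO2 - IceMelt - 4  [with CO2=0, IceMelt=2]  = -6
SeaLevel = Albedo*IceMelt  [with Albedo=-6, IceMelt=2]  = -12

-12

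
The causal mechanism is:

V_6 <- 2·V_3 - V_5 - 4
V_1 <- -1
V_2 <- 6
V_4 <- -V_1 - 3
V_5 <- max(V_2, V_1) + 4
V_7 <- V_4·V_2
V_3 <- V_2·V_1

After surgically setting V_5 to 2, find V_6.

The intervention breaks the incoming arrows to V_5: V_5 <- max(V_2, V_1) + 4 no longer applies, and V_5 = 2.
V_3 = V_2·V_1  [with V_2=6, V_1=-1]  = -6
V_6 = 2·V_3 - V_5 - 4  [with V_3=-6, V_5=2]  = -18

-18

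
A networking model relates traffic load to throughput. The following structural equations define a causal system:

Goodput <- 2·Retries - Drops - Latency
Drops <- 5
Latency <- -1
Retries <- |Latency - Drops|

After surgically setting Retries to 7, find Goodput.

The intervention breaks the incoming arrows to Retries: Retries <- |Latency - Drops| no longer applies, and Retries = 7.
Goodput = 2·Retries - Drops - Latency  [with Retries=7, Drops=5, Latency=-1]  = 10

10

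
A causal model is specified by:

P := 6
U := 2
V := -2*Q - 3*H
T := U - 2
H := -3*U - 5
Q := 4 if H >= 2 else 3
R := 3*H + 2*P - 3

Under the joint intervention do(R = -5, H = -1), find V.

-3

Setting R = -5, H = -1 by intervention discards those variables' equations.
Q = 4 if H >= 2 else 3  [with H=-1]  = 3
V = -2*Q - 3*H  [with Q=3, H=-1]  = -3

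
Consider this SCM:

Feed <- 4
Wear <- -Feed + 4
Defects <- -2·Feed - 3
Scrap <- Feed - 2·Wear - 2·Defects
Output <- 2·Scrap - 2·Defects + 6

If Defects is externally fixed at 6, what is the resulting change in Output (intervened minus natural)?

do(Defects=6) replaces the equation Defects <- -2·Feed - 3 with the constant Defects = 6.
Wear = -Feed + 4  [with Feed=4]  = 0
Scrap = Feed - 2·Wear - 2·Defects  [with Feed=4, Wear=0, Defects=6]  = -8
Output = 2·Scrap - 2·Defects + 6  [with Scrap=-8, Defects=6]  = -22
Without intervention: Wear = -Feed + 4  [with Feed=4]  = 0; Defects = -2·Feed - 3  [with Feed=4]  = -11; Scrap = Feed - 2·Wear - 2·Defects  [with Feed=4, Wear=0, Defects=-11]  = 26; Output = 2·Scrap - 2·Defects + 6  [with Scrap=26, Defects=-11]  = 80.
Change = -22 − 80 = -102.

-102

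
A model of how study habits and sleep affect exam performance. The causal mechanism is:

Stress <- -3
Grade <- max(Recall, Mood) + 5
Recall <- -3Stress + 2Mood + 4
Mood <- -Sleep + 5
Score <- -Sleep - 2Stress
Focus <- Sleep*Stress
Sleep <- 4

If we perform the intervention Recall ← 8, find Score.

2

do(Recall=8) replaces the equation Recall <- -3Stress + 2Mood + 4 with the constant Recall = 8.
No directed path runs from Recall to Score, so Score keeps its natural value.
Score = -Sleep - 2Stress  [with Sleep=4, Stress=-3]  = 2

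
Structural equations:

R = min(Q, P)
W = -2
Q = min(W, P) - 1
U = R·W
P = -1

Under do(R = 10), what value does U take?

-20

Intervening sets R = 10 and removes its equation (R = min(Q, P)).
U = R·W  [with R=10, W=-2]  = -20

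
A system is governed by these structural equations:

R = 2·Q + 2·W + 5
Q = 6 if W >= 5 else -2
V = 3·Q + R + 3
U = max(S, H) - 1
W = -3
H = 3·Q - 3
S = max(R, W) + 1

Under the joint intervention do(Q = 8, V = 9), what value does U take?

Setting Q = 8, V = 9 by intervention discards those variables' equations.
R = 2·Q + 2·W + 5  [with Q=8, W=-3]  = 15
S = max(R, W) + 1  [with R=15, W=-3]  = 16
H = 3·Q - 3  [with Q=8]  = 21
U = max(S, H) - 1  [with S=16, H=21]  = 20

20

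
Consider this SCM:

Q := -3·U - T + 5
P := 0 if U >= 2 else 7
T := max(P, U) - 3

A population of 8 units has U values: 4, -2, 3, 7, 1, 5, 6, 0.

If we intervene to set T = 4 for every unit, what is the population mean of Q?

Every unit gets T=4 under the intervention. Q values become -11, 7, -8, -20, -2, -14, -17, 1; E[Q|do(T=4)] = -8.

-8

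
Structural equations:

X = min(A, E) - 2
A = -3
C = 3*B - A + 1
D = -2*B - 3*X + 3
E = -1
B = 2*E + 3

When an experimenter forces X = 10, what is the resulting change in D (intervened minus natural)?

do(X=10) replaces the equation X = min(A, E) - 2 with the constant X = 10.
B = 2*E + 3  [with E=-1]  = 1
D = -2*B - 3*X + 3  [with B=1, X=10]  = -29
Without intervention: X = min(A, E) - 2  [with A=-3, E=-1]  = -5; B = 2*E + 3  [with E=-1]  = 1; D = -2*B - 3*X + 3  [with B=1, X=-5]  = 16.
Change = -29 − 16 = -45.

-45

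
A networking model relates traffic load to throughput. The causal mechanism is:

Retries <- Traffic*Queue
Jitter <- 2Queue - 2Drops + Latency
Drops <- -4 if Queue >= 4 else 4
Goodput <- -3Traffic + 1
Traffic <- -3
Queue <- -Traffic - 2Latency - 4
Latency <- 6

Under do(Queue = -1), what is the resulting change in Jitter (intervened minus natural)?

The intervention breaks the incoming arrows to Queue: Queue <- -Traffic - 2Latency - 4 no longer applies, and Queue = -1.
Drops = -4 if Queue >= 4 else 4  [with Queue=-1]  = 4
Jitter = 2Queue - 2Drops + Latency  [with Queue=-1, Drops=4, Latency=6]  = -4
Without intervention: Queue = -Traffic - 2Latency - 4  [with Traffic=-3, Latency=6]  = -13; Drops = -4 if Queue >= 4 else 4  [with Queue=-13]  = 4; Jitter = 2Queue - 2Drops + Latency  [with Queue=-13, Drops=4, Latency=6]  = -28.
Change = -4 − (-28) = 24.

24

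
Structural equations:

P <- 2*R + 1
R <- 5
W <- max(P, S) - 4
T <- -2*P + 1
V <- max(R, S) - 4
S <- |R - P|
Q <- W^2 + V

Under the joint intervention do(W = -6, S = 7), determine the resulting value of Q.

Under do(W = -6, S = 7), each intervened variable's structural equation is replaced by its fixed value.
V = max(R, S) - 4  [with R=5, S=7]  = 3
Q = W^2 + V  [with W=-6, V=3]  = 39

39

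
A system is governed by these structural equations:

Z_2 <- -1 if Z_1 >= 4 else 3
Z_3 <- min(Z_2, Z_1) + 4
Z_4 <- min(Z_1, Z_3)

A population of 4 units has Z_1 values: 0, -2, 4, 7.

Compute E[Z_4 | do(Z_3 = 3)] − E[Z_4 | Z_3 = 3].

-2

do(Z_3=3) breaks Z_3's dependence on Z_1. With Z_3=3 fixed, Z_4 across the units is 0, -2, 3, 3, mean 1.
Conditioning on Z_3=3 selects the 2 unit(s) with Z_1 ∈ {4, 7}. Their Z_4 values: 3, 3. Mean = 3.
Difference = 1 − 3 = -2.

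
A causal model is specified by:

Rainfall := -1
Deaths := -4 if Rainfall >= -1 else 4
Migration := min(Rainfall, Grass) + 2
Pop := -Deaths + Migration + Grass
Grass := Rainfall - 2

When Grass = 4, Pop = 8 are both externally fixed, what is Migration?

1

The joint intervention fixes Grass = 4, Pop = 8, removing each variable's own equation.
Migration = min(Rainfall, Grass) + 2  [with Rainfall=-1, Grass=4]  = 1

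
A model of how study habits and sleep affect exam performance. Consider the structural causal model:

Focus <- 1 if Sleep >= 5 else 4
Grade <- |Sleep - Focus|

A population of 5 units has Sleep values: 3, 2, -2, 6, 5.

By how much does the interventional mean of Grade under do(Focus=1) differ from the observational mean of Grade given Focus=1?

do(Focus=1) breaks Focus's dependence on Sleep. With Focus=1 fixed, Grade across the units is 2, 1, 3, 5, 4, mean 3.
E[Grade|Focus=1] averages over only the 2 units with Focus=1 (Sleep = 6, 5): Grade = 5, 4, mean 4.5.
Difference = 3 − 4.5 = -1.5.

-1.5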